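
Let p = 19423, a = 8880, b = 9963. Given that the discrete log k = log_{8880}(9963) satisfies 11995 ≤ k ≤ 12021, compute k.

Compute 8880^11995 mod 19423 = 11504, then multiply by 8880 repeatedly:
  8880^11995=11504  8880^11996=9963
Found 9963 at exponent 11996.

11996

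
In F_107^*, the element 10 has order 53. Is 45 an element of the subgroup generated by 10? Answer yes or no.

no

45 ∈ ⟨10⟩ iff 45^53 ≡ 1 (mod 107), since |⟨10⟩| = 53.
45^53 mod 107 = 106.
Since 106 ≠ 1, 45 does not lie in the subgroup.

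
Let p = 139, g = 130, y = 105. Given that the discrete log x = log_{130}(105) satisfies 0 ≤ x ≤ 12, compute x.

Compute 130^0 mod 139 = 1, then multiply by 130 repeatedly:
  130^0=1  130^1=130  130^2=81  130^3=105
Found 105 at exponent 3.

3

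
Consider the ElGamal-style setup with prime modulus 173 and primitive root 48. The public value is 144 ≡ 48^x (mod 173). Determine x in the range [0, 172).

Baby-step giant-step with m = ceil(sqrt(172)) = 14.
Baby table (48^j mod 173 for j=0..13):
  0:1  1:48  2:55  3:45  4:84  5:53  6:122  7:147
  8:136  9:127  10:41  11:65  12:6  13:115
Giant step factor: 48^(-14) ≡ 54 (mod 173).
Scan 144·54^i mod 173 for i = 0, 1, …:
  i=0: 144   i=1: 164   i=2: 33   i=3: 52
  i=4: 40   i=5: 84
Match at i=5, j=4: x = 5·14 + 4 = 74.

74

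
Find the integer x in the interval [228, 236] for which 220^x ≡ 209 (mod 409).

234

Compute 220^228 mod 409 = 284, then multiply by 220 repeatedly:
  220^228=284  220^229=312  220^230=337  220^231=111  220^232=289
  220^233=185  220^234=209
Found 209 at exponent 234.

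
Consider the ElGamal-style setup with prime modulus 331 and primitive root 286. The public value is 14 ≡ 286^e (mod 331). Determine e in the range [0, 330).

Baby-step giant-step with m = ceil(sqrt(330)) = 19.
Baby table (286^j mod 331 for j=0..18):
  0:1  1:286  2:39  3:231  4:197  5:72  6:70  7:160
  8:82  9:282  10:219  11:75  12:266  13:277  14:113  15:211
  16:104  17:285  18:84
Giant step factor: 286^(-19) ≡ 50 (mod 331).
Scan 14·50^i mod 331 for i = 0, 1, …:
  i=0: 14   i=1: 38   i=2: 245   i=3: 3
  i=4: 150   i=5: 218   i=6: 308   i=7: 174
  i=8: 94   i=9: 66     …   i=13: 187
  i=14: 82
Match at i=14, j=8: e = 14·19 + 8 = 274.

274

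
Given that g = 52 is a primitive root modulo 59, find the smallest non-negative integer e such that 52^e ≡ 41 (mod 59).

4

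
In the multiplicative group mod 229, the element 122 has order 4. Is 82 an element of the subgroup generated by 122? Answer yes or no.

no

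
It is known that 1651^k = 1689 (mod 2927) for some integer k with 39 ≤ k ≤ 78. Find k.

69

Compute 1651^39 mod 2927 = 1331, then multiply by 1651 repeatedly:
  1651^39=1331  1651^40=2231  1651^41=1215  1651^42=970  1651^43=401
  1651^44=549  1651^45=1956  1651^46=875  1651^47=1614  1651^48=1144
  1651^49=829  1651^50=1770  1651^51=1124  1651^52=6  1651^53=1125
  1651^54=1657  1651^55=1889  1651^56=1484  1651^57=185  1651^58=1027
  1651^59=844  1651^60=192  1651^61=876  1651^62=338  1651^63=1908
  1651^64=656  1651^65=66  1651^66=667  1651^67=665  1651^68=290
  1651^69=1689
Found 1689 at exponent 69.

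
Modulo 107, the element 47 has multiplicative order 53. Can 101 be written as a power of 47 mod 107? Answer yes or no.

yes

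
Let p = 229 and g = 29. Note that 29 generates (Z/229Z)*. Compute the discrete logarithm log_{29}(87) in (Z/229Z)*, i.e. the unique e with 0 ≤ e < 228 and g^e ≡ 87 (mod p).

221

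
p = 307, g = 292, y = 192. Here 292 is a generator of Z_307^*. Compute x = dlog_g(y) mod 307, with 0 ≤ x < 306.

297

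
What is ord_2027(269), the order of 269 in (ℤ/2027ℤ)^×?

The order of 269 must divide p − 1 = 2026 = 2 · 1013.
Divisors: 1, 2, 1013, 2026.
Check each in increasing order: 269^1 ≡ 269;  269^2 ≡ 1416;  269^1013 ≡ 1.
Smallest exponent giving 1 is 1013.

1013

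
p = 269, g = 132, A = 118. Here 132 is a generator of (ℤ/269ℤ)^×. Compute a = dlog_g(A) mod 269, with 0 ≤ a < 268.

168

Baby-step giant-step with m = ceil(sqrt(268)) = 17.
Baby table (132^j mod 269 for j=0..16):
  0:1  1:132  2:208  3:18  4:224  5:247  6:55  7:266
  8:142  9:183  10:215  11:135  12:66  13:104  14:9  15:112
  16:258
Giant step factor: 132^(-17) ≡ 181 (mod 269).
Scan 118·181^i mod 269 for i = 0, 1, …:
  i=0: 118   i=1: 107   i=2: 268   i=3: 88
  i=4: 57   i=5: 95   i=6: 248   i=7: 234
  i=8: 121   i=9: 112
Match at i=9, j=15: a = 9·17 + 15 = 168.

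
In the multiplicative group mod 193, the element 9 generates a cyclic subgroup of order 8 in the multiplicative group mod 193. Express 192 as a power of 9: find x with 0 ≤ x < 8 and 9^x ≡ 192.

4

Successive powers of 9 modulo 193:
  9^0=1  9^1=9  9^2=81  9^3=150  9^4=192
So 9^4 ≡ 192 (mod 193), giving x = 4.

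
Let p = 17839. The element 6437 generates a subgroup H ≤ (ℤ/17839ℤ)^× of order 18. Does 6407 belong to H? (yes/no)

no

⟨6437⟩ has order 18; its elements mod 17839 are {1, 171, 2921, 3516, 5028, 5199, 5290, 5291, 6437, 11402, 12548, 12549, 12640, 12811, 14323, 14918, 17668, 17838}.
6407 is not in this set.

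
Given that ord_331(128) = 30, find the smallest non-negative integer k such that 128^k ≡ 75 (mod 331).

Successive powers of 128 modulo 331:
  128^0=1  128^1=128  128^2=165  128^3=267  128^4=83  128^5=32
  128^6=124  128^7=315  128^8=269  128^9=8  128^10=31  128^11=327
  128^12=150  128^13=2  128^14=256  128^15=330  128^16=203  128^17=166
  128^18=64  128^19=248  128^20=299  128^21=207  128^22=16  128^23=62
  128^24=323  128^25=300  128^26=4  128^27=181  128^28=329  128^29=75
So 128^29 ≡ 75 (mod 331), giving k = 29.

29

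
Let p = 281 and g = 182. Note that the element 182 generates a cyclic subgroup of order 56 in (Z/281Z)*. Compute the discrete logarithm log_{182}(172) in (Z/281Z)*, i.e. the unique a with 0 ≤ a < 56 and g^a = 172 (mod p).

Baby-step giant-step with m = ceil(sqrt(56)) = 8.
Baby table (182^j mod 281 for j=0..7):
  0:1  1:182  2:247  3:275  4:32  5:204  6:36  7:89
Giant step factor: 182^(-8) ≡ 59 (mod 281).
Scan 172·59^i mod 281 for i = 0, 1, …:
  i=0: 172   i=1: 32
Match at i=1, j=4: a = 1·8 + 4 = 12.

12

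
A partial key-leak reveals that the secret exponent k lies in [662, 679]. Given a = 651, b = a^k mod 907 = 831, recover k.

Compute 651^662 mod 907 = 844, then multiply by 651 repeatedly:
  651^662=844  651^663=709  651^664=803  651^665=321  651^666=361
  651^667=98  651^668=308  651^669=61  651^670=710  651^671=547
  651^672=553  651^673=831
Found 831 at exponent 673.

673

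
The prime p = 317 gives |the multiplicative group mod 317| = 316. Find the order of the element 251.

The order of 251 must divide p − 1 = 316 = 2^2 · 79.
Divisors: 1, 2, 4, 79, 158, 316.
Check each in increasing order: 251^1 ≡ 251;  251^2 ≡ 235;  251^4 ≡ 67;  251^79 ≡ 1.
Smallest exponent giving 1 is 79.

79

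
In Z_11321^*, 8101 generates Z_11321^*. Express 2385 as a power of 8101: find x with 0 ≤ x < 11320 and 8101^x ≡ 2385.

Baby-step giant-step with m = ceil(sqrt(11320)) = 107.
Baby table (8101^j mod 11321 for j=0..106):
  0:1  1:8101  2:9685  3:3655  4:4740  5:9229  6:245  7:3570
  8:6736  9:1116  10:6558  11:8226  12:3420  13:2933  14:8775  15:1716
  16:10449  17:232  18:146  19:5362  20:10206  21:1543  22:1459  23:235
  24:1807  25:454  26:9850  27:4442  28:6504  29:970  30:1196  31:9341
  32:1877  33:1474  34:8540  35:11230  36:9995  37:1703  38:7025  39:10179
  40:9236  41:347  42:3439  43:9679  44:333  45:3235  46:9941  47:5768
  48:4801  49:5266  50:2338  51:105  52:1530  53:9356  54:10182  55:10897
  56:6760  57:3083  58:1257  59:5378  60:3970  61:9330  62:3334  63:8149
  64:2298  65:4374  66:10365  67:10329  68:1718  69:4009  70:8281  71:7456
  72:3521  73:6022  74:2033  75:8599  76:2386  77:4039  78:2249  79:3660
  80:11282  81:1049  82:7199  83:4628  84:7597  85:2341  86:1766  87:7943
  88:9000  89:1760  90:4621  91:7495  92:2472  93:10144  94:8726  95:1002
  96:45  97:2273  98:5627  99:5981  100:9522  101:7749  102:11025  103:2156
  104:8774  105:4936  106:764
Giant step factor: 8101^(-107) ≡ 2120 (mod 11321).
Scan 2385·2120^i mod 11321 for i = 0, 1, …:
  i=0: 2385   i=1: 7034   i=2: 2323   i=3: 125
  i=4: 4617   i=5: 6696   i=6: 10307   i=7: 1310
  i=8: 3555   i=9: 8135     …   i=50: 10550
  i=51: 7025
Match at i=51, j=38: x = 51·107 + 38 = 5495.

5495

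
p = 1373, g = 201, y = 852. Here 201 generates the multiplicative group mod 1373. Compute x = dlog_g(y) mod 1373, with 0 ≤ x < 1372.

789

Baby-step giant-step with m = ceil(sqrt(1372)) = 38.
Baby table (201^j mod 1373 for j=0..37):
  0:1  1:201  2:584  3:679  4:552  5:1112  6:1086  7:1352
  8:1271  9:93  10:844  11:765  12:1362  13:535  14:441  15:769
  16:793  17:125  18:411  19:231  20:1122  21:350  22:327  23:1196
  24:121  25:980  26:641  27:1152  28:888  29:1371  30:971  31:205
  32:15  33:269  34:522  35:574  36:42  37:204
Giant step factor: 201^(-38) ≡ 967 (mod 1373).
Scan 852·967^i mod 1373 for i = 0, 1, …:
  i=0: 852   i=1: 84   i=2: 221   i=3: 892
  i=4: 320   i=5: 515   i=6: 979   i=7: 696
  i=8: 262   i=9: 722     …   i=19: 372
  i=20: 1371
Match at i=20, j=29: x = 20·38 + 29 = 789.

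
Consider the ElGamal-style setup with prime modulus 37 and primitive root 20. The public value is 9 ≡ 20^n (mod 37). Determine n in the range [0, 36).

Successive powers of 20 modulo 37:
  20^0=1  20^1=20  20^2=30  20^3=8  20^4=12  20^5=18
  20^6=27  20^7=22  20^8=33  20^9=31  20^10=28  20^11=5
  20^12=26  20^13=2  20^14=3  20^15=23  20^16=16  20^17=24
  20^18=36  20^19=17  20^20=7  20^21=29  20^22=25  20^23=19
  20^24=10  20^25=15  20^26=4  20^27=6  20^28=9
So 20^28 ≡ 9 (mod 37), giving n = 28.

28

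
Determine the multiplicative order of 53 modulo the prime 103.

102

The order of 53 must divide p − 1 = 102 = 2 · 3 · 17.
Divisors: 1, 2, 3, 6, 17, 34, 51, 102.
Check each in increasing order: 53^1 ≡ 53;  53^2 ≡ 28;  53^3 ≡ 42;  53^6 ≡ 13;  53^17 ≡ 57;  53^34 ≡ 56;  53^51 ≡ 102;  53^102 ≡ 1.
Smallest exponent giving 1 is 102.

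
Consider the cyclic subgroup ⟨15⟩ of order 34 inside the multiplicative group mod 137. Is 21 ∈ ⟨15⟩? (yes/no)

21 ∈ ⟨15⟩ iff 21^34 ≡ 1 (mod 137), since |⟨15⟩| = 34.
21^34 mod 137 = 37.
Since 37 ≠ 1, 21 does not lie in the subgroup.

no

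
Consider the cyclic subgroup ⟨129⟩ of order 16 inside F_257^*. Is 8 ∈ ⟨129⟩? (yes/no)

yes

8 ∈ ⟨129⟩ iff 8^16 ≡ 1 (mod 257), since |⟨129⟩| = 16.
8^16 mod 257 = 1.
Since 1 = 1, 8 lies in the subgroup.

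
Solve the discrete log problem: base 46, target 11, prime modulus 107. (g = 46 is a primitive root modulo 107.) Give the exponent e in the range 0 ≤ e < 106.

34

Baby-step giant-step with m = ceil(sqrt(106)) = 11.
Baby table (46^j mod 107 for j=0..10):
  0:1  1:46  2:83  3:73  4:41  5:67  6:86  7:104
  8:76  9:72  10:102
Giant step factor: 46^(-11) ≡ 20 (mod 107).
Scan 11·20^i mod 107 for i = 0, 1, …:
  i=0: 11   i=1: 6   i=2: 13   i=3: 46
Match at i=3, j=1: e = 3·11 + 1 = 34.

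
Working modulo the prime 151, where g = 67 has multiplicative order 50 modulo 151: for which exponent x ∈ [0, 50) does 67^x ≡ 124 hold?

Baby-step giant-step with m = ceil(sqrt(50)) = 8.
Baby table (67^j mod 151 for j=0..7):
  0:1  1:67  2:110  3:122  4:20  5:132  6:86  7:24
Giant step factor: 67^(-8) ≡ 94 (mod 151).
Scan 124·94^i mod 151 for i = 0, 1, …:
  i=0: 124   i=1: 29   i=2: 8   i=3: 148
  i=4: 20
Match at i=4, j=4: x = 4·8 + 4 = 36.

36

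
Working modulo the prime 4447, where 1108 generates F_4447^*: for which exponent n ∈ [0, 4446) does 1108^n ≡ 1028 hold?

Baby-step giant-step with m = ceil(sqrt(4446)) = 67.
Baby table (1108^j mod 4447 for j=0..66):
  0:1  1:1108  2:292  3:3352  4:771  5:444  6:2782  7:685
  8:2990  9:4352  10:1468  11:3389  12:1744  13:2354  14:2290  15:2530
  16:1630  17:558  18:131  19:2844  20:2676  21:3306  22:3167  23:353
  24:4235  25:795  26:354  27:896  28:1087  29:3706  30:1667  31:1531
  32:2041  33:2352  34:74  35:1946  36:3820  37:3463  38:3690  39:1727
  40:1306  41:1773  42:3357  43:1864  44:1904  45:1754  46:93  47:763
  48:474  49:446  50:551  51:1269  52:800  53:1447  54:2356  55:59
  56:3114  57:3887  58:2100  59:1019  60:3961  61:4046  62:392  63:2977
  64:3289  65:2119  66:4283
Giant step factor: 1108^(-67) ≡ 4353 (mod 4447).
Scan 1028·4353^i mod 4447 for i = 0, 1, …:
  i=0: 1028   i=1: 1202   i=2: 2634   i=3: 1436
  i=4: 2873   i=5: 1205   i=6: 2352
Match at i=6, j=33: n = 6·67 + 33 = 435.

435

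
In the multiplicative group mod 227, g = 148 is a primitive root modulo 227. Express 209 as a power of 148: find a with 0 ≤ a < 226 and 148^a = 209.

Baby-step giant-step with m = ceil(sqrt(226)) = 16.
Baby table (148^j mod 227 for j=0..15):
  0:1  1:148  2:112  3:5  4:59  5:106  6:25  7:68
  8:76  9:125  10:113  11:153  12:171  13:111  14:84  15:174
Giant step factor: 148^(-16) ≡ 9 (mod 227).
Scan 209·9^i mod 227 for i = 0, 1, …:
  i=0: 209   i=1: 65   i=2: 131   i=3: 44
  i=4: 169   i=5: 159   i=6: 69   i=7: 167
  i=8: 141   i=9: 134   i=10: 71   i=11: 185
  i=12: 76
Match at i=12, j=8: a = 12·16 + 8 = 200.

200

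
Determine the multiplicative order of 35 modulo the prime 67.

The order of 35 must divide p − 1 = 66 = 2 · 3 · 11.
Divisors: 1, 2, 3, 6, 11, 22, 33, 66.
Check each in increasing order: 35^1 ≡ 35;  35^2 ≡ 19;  35^3 ≡ 62;  35^6 ≡ 25;  35^11 ≡ 37;  35^22 ≡ 29;  35^33 ≡ 1.
Smallest exponent giving 1 is 33.

33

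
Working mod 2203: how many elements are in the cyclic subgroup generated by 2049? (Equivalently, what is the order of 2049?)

2202

The order of 2049 must divide p − 1 = 2202 = 2 · 3 · 367.
Divisors: 1, 2, 3, 6, 367, 734, 1101, 2202.
Check each in increasing order: 2049^1 ≡ 2049;  2049^2 ≡ 1686;  2049^3 ≡ 310;  2049^6 ≡ 1371;  2049^367 ≡ 1918;  2049^734 ≡ 1917;  2049^1101 ≡ 2202;  2049^2202 ≡ 1.
Smallest exponent giving 1 is 2202.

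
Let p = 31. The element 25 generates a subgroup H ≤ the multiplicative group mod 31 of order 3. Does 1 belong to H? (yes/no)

yes

1 ∈ ⟨25⟩ iff 1^3 ≡ 1 (mod 31), since |⟨25⟩| = 3.
1^3 mod 31 = 1.
Since 1 = 1, 1 lies in the subgroup.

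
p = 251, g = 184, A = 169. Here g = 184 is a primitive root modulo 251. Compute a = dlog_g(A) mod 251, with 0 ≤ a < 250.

Baby-step giant-step with m = ceil(sqrt(250)) = 16.
Baby table (184^j mod 251 for j=0..15):
  0:1  1:184  2:222  3:186  4:88  5:128  6:209  7:53
  8:214  9:220  10:69  11:146  12:7  13:33  14:48  15:47
Giant step factor: 184^(-16) ≡ 240 (mod 251).
Scan 169·240^i mod 251 for i = 0, 1, …:
  i=0: 169   i=1: 149   i=2: 118   i=3: 208
  i=4: 222
Match at i=4, j=2: a = 4·16 + 2 = 66.

66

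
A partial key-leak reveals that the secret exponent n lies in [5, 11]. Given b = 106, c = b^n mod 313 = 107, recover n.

Compute 106^5 mod 313 = 246, then multiply by 106 repeatedly:
  106^5=246  106^6=97  106^7=266  106^8=26  106^9=252
  106^10=107
Found 107 at exponent 10.

10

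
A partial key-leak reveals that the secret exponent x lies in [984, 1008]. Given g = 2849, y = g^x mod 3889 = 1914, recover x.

1006

Compute 2849^984 mod 3889 = 2058, then multiply by 2849 repeatedly:
  2849^984=2058  2849^985=2519  2849^986=1426  2849^987=2558  2849^988=3645
  2849^989=975  2849^990=1029  2849^991=3204  2849^992=713  2849^993=1279
  2849^994=3767  2849^995=2432  2849^996=2459  2849^997=1602  2849^998=2301
  2849^999=2584  2849^1000=3828  2849^1001=1216  2849^1002=3174  2849^1003=801
  2849^1004=3095  2849^1005=1292  2849^1006=1914
Found 1914 at exponent 1006.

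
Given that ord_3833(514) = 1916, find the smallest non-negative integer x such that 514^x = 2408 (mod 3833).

819

Baby-step giant-step with m = ceil(sqrt(1916)) = 44.
Baby table (514^j mod 3833 for j=0..43):
  0:1  1:514  2:3552  3:1220  4:2301  5:2150  6:1196  7:1464
  8:1228  9:2580  10:3735  11:3290  12:707  13:3096  14:649  15:115
  16:1615  17:2182  18:2312  19:138  20:1938  21:3385  22:3541  23:3232
  24:1559  25:229  26:2716  27:812  28:3404  29:1808  30:1726  31:1741
  32:1785  33:1403  34:538  35:556  36:2142  37:917  38:3712  39:2967
  40:3337  41:1867  42:1388  43:494
Giant step factor: 514^(-44) ≡ 2366 (mod 3833).
Scan 2408·2366^i mod 3833 for i = 0, 1, …:
  i=0: 2408   i=1: 1490   i=2: 2813   i=3: 1470
  i=4: 1489   i=5: 447   i=6: 3527   i=7: 441
  i=8: 830   i=9: 1284     …   i=17: 2722
  i=18: 812
Match at i=18, j=27: x = 18·44 + 27 = 819.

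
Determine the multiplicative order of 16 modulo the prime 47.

The order of 16 must divide p − 1 = 46 = 2 · 23.
Divisors: 1, 2, 23, 46.
Check each in increasing order: 16^1 ≡ 16;  16^2 ≡ 21;  16^23 ≡ 1.
Smallest exponent giving 1 is 23.

23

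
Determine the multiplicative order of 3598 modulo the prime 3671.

The order of 3598 must divide p − 1 = 3670 = 2 · 5 · 367.
Divisors: 1, 2, 5, 10, 367, 734, 1835, 3670.
Check each in increasing order: 3598^1 ≡ 3598;  3598^2 ≡ 1658;  3598^5 ≡ 843;  3598^10 ≡ 2146;  3598^367 ≡ 3542;  3598^734 ≡ 1957;  3598^1835 ≡ 1.
Smallest exponent giving 1 is 1835.

1835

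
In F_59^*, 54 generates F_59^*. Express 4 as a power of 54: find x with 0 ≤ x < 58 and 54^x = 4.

Successive powers of 54 modulo 59:
  54^0=1  54^1=54  54^2=25  54^3=52  54^4=35  54^5=2
  54^6=49  54^7=50  54^8=45  54^9=11  54^10=4
So 54^10 ≡ 4 (mod 59), giving x = 10.

10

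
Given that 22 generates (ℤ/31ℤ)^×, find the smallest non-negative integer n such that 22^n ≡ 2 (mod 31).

12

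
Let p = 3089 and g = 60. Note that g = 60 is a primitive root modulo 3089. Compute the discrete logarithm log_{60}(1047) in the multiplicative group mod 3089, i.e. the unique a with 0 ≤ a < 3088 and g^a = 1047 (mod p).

Baby-step giant-step with m = ceil(sqrt(3088)) = 56.
Baby table (60^j mod 3089 for j=0..55):
  0:1  1:60  2:511  3:2859  4:1645  5:2941  6:387  7:1597
  8:61  9:571  10:281  11:1415  12:1497  13:239  14:1984  15:1658
  16:632  17:852  18:1696  19:2912  20:1736  21:2223  22:553  23:2290
  24:1484  25:2548  26:1519  27:1559  28:870  29:2776  30:2843  31:685
  32:943  33:978  34:3078  35:2429  36:557  37:2530  38:439  39:1628
  40:1921  41:967  42:2418  43:2986  44:3087  45:2969  46:2067  47:460
  48:2888  49:296  50:2315  51:2984  52:2967  53:1947  54:2527  55:259
Giant step factor: 60^(-56) ≡ 1008 (mod 3089).
Scan 1047·1008^i mod 3089 for i = 0, 1, …:
  i=0: 1047   i=1: 2027   i=2: 1387   i=3: 1868
  i=4: 1743   i=5: 2392   i=6: 1716   i=7: 2977
  i=8: 1397   i=9: 2681   i=10: 2662   i=11: 2044
  i=12: 3078
Match at i=12, j=34: a = 12·56 + 34 = 706.

706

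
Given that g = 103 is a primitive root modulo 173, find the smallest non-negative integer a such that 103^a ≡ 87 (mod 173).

7

Baby-step giant-step with m = ceil(sqrt(172)) = 14.
Baby table (103^j mod 173 for j=0..13):
  0:1  1:103  2:56  3:59  4:22  5:17  6:21  7:87
  8:138  9:28  10:116  11:11  12:95  13:97
Giant step factor: 103^(-14) ≡ 4 (mod 173).
Scan 87·4^i mod 173 for i = 0, 1, …:
  i=0: 87
Match at i=0, j=7: a = 0·14 + 7 = 7.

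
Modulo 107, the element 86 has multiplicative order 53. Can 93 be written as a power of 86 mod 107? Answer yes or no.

no

93 ∈ ⟨86⟩ iff 93^53 ≡ 1 (mod 107), since |⟨86⟩| = 53.
93^53 mod 107 = 106.
Since 106 ≠ 1, 93 does not lie in the subgroup.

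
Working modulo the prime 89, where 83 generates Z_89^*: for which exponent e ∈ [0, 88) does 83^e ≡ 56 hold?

Successive powers of 83 modulo 89:
  83^0=1  83^1=83  83^2=36  83^3=51  83^4=50  83^5=56
So 83^5 ≡ 56 (mod 89), giving e = 5.

5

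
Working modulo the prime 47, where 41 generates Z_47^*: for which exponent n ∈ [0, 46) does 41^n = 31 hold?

Baby-step giant-step with m = ceil(sqrt(46)) = 7.
Baby table (41^j mod 47 for j=0..6):
  0:1  1:41  2:36  3:19  4:27  5:26  6:32
Giant step factor: 41^(-7) ≡ 35 (mod 47).
Scan 31·35^i mod 47 for i = 0, 1, …:
  i=0: 31   i=1: 4   i=2: 46   i=3: 12
  i=4: 44   i=5: 36
Match at i=5, j=2: n = 5·7 + 2 = 37.

37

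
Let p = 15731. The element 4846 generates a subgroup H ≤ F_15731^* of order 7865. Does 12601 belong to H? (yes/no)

yes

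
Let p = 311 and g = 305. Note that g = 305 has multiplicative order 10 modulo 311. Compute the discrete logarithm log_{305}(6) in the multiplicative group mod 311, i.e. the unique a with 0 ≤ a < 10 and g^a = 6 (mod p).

6

Successive powers of 305 modulo 311:
  305^0=1  305^1=305  305^2=36  305^3=95  305^4=52  305^5=310
  305^6=6
So 305^6 ≡ 6 (mod 311), giving a = 6.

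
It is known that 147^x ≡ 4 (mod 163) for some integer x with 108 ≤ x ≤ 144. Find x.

122

Compute 147^108 mod 163 = 58, then multiply by 147 repeatedly:
  147^108=58  147^109=50  147^110=15  147^111=86  147^112=91
  147^113=11  147^114=150  147^115=45  147^116=95  147^117=110
  147^118=33  147^119=124  147^120=135  147^121=122  147^122=4
Found 4 at exponent 122.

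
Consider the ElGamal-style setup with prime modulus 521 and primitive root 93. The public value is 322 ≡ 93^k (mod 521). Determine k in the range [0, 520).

Baby-step giant-step with m = ceil(sqrt(520)) = 23.
Baby table (93^j mod 521 for j=0..22):
  0:1  1:93  2:313  3:454  4:21  5:390  6:321  7:156
  8:441  9:375  10:489  11:150  12:404  13:60  14:370  15:24
  16:148  17:218  18:476  19:504  20:503  21:410  22:97
Giant step factor: 93^(-23) ≡ 467 (mod 521).
Scan 322·467^i mod 521 for i = 0, 1, …:
  i=0: 322   i=1: 326   i=2: 110   i=3: 312
  i=4: 345   i=5: 126   i=6: 490   i=7: 111
  i=8: 258   i=9: 135     …   i=18: 398
  i=19: 390
Match at i=19, j=5: k = 19·23 + 5 = 442.

442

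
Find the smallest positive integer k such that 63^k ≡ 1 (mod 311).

155

The order of 63 must divide p − 1 = 310 = 2 · 5 · 31.
Divisors: 1, 2, 5, 10, 31, 62, 155, 310.
Check each in increasing order: 63^1 ≡ 63;  63^2 ≡ 237;  63^5 ≡ 89;  63^10 ≡ 146;  63^31 ≡ 216;  63^62 ≡ 6;  63^155 ≡ 1.
Smallest exponent giving 1 is 155.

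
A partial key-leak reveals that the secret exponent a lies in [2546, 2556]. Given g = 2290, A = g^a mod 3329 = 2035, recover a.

2547

Compute 2290^2546 mod 3329 = 1709, then multiply by 2290 repeatedly:
  2290^2546=1709  2290^2547=2035
Found 2035 at exponent 2547.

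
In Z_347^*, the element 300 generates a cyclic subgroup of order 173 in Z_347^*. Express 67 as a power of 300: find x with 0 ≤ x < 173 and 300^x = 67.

Baby-step giant-step with m = ceil(sqrt(173)) = 14.
Baby table (300^j mod 347 for j=0..13):
  0:1  1:300  2:127  3:277  4:167  5:132  6:42  7:108
  8:129  9:183  10:74  11:339  12:29  13:25
Giant step factor: 300^(-14) ≡ 246 (mod 347).
Scan 67·246^i mod 347 for i = 0, 1, …:
  i=0: 67   i=1: 173   i=2: 224   i=3: 278
  i=4: 29
Match at i=4, j=12: x = 4·14 + 12 = 68.

68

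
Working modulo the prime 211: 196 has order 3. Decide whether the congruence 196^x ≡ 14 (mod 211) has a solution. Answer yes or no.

yes

⟨196⟩ has order 3; its elements mod 211 are {1, 14, 196}.
14 is in this set.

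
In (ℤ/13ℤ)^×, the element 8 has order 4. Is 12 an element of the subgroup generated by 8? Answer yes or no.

yes

12 ∈ ⟨8⟩ iff 12^4 ≡ 1 (mod 13), since |⟨8⟩| = 4.
12^4 mod 13 = 1.
Since 1 = 1, 12 lies in the subgroup.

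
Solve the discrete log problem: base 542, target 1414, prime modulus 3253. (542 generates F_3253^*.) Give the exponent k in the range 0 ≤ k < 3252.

2648

Baby-step giant-step with m = ceil(sqrt(3252)) = 58.
Baby table (542^j mod 3253 for j=0..57):
  0:1  1:542  2:994  3:2003  4:2377  5:146  6:1060  7:1992
  8:2921  9:2224  10:1798  11:1869  12:1315  13:323  14:2657  15:2268
  16:2875  17:63  18:1616  19:815  20:2575  21:113  22:2692  23:1720
  24:1882  25:1855  26:233  27:2672  28:639  29:1520  30:831  31:1488
  32:3005  33:2210  34:716  35:965  36:2550  37:2828  38:613  39:440
  40:1011  41:1458  42:3010  43:1667  44:2433  45:1221  46:1423  47:305
  48:2660  49:641  50:2604  51:2819  52:2241  53:1253  54:2502  55:2836
  56:1696  57:1886
Giant step factor: 542^(-58) ≡ 2294 (mod 3253).
Scan 1414·2294^i mod 3253 for i = 0, 1, …:
  i=0: 1414   i=1: 475   i=2: 3148   i=3: 3105
  i=4: 2053   i=5: 2491   i=6: 2086   i=7: 121
  i=8: 1069   i=9: 2777     …   i=44: 325
  i=45: 613
Match at i=45, j=38: k = 45·58 + 38 = 2648.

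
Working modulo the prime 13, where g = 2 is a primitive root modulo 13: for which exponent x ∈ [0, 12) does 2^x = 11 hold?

Successive powers of 2 modulo 13:
  2^0=1  2^1=2  2^2=4  2^3=8  2^4=3  2^5=6
  2^6=12  2^7=11
So 2^7 ≡ 11 (mod 13), giving x = 7.

7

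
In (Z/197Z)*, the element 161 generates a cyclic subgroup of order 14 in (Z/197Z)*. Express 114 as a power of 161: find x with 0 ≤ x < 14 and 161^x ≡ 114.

2

Successive powers of 161 modulo 197:
  161^0=1  161^1=161  161^2=114
So 161^2 ≡ 114 (mod 197), giving x = 2.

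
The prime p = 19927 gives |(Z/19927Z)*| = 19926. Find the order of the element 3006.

6642

The order of 3006 must divide p − 1 = 19926 = 2 · 3^5 · 41.
Divisors: 1, 2, 3, 6, 9, 18, 27, 41, 54, 81, 82, 123, 162, 243, 246, 369, 486, 738, 1107, 2214, 3321, 6642, 9963, 19926.
Check each in increasing order: 3006^1 ≡ 3006;  3006^2 ≡ 9105;  3006^3 ≡ 9859;  3006^6 ≡ 15902;  3006^9 ≡ 12109;  3006^18 ≡ 5015;  3006^27 ≡ 9066;  3006^41 ≡ 3501;  3006^54 ≡ 13408;  3006^81 ≡ 2228;  3006^82 ≡ 1896;  3006^123 ≡ 2205;  3006^162 ≡ 2161;  3006^243 ≡ 12301;  3006^246 ≡ 19764;  3006^369 ≡ 19198;  3006^486 ≡ 8890;  3006^738 ≡ 13339;  3006^1107 ≡ 245;  3006^2214 ≡ 244;  3006^3321 ≡ 19926;  3006^6642 ≡ 1.
Smallest exponent giving 1 is 6642.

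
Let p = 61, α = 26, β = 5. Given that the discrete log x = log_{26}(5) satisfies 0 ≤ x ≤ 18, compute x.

2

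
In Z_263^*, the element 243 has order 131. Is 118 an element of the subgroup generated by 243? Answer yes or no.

no

118 ∈ ⟨243⟩ iff 118^131 ≡ 1 (mod 263), since |⟨243⟩| = 131.
118^131 mod 263 = 262.
Since 262 ≠ 1, 118 does not lie in the subgroup.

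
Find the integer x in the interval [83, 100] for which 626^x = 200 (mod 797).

Compute 626^83 mod 797 = 672, then multiply by 626 repeatedly:
  626^83=672  626^84=653  626^85=714  626^86=644  626^87=659
  626^88=485  626^89=750  626^90=67  626^91=498  626^92=121
  626^93=31  626^94=278  626^95=282  626^96=395  626^97=200
Found 200 at exponent 97.

97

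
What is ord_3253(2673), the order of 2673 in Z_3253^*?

The order of 2673 must divide p − 1 = 3252 = 2^2 · 3 · 271.
Divisors: 1, 2, 3, 4, 6, 12, 271, 542, 813, 1084, 1626, 3252.
Check each in increasing order: 2673^1 ≡ 2673;  2673^2 ≡ 1341;  2673^3 ≡ 2940;  2673^4 ≡ 2625;  2673^6 ≡ 379;  2673^12 ≡ 509;  2673^271 ≡ 2004;  2673^542 ≡ 1814;  2673^813 ≡ 1655;  2673^1084 ≡ 1813;  2673^1626 ≡ 3252;  2673^3252 ≡ 1.
Smallest exponent giving 1 is 3252.

3252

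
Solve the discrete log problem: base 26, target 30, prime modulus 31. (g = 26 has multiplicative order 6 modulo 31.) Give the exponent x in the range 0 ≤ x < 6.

3

Successive powers of 26 modulo 31:
  26^0=1  26^1=26  26^2=25  26^3=30
So 26^3 ≡ 30 (mod 31), giving x = 3.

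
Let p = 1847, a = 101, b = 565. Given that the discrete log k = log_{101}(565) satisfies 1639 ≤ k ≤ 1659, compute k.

Compute 101^1639 mod 1847 = 1770, then multiply by 101 repeatedly:
  101^1639=1770  101^1640=1458  101^1641=1345  101^1642=1014  101^1643=829
  101^1644=614  101^1645=1063  101^1646=237  101^1647=1773  101^1648=1761
  101^1649=549  101^1650=39  101^1651=245  101^1652=734  101^1653=254
  101^1654=1643  101^1655=1560  101^1656=565
Found 565 at exponent 1656.

1656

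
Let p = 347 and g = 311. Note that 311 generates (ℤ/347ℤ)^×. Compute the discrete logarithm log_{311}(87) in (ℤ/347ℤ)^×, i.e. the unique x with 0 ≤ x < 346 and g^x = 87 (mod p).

Successive powers of 311 modulo 347:
  311^0=1  311^1=311  311^2=255  311^3=189  311^4=136  311^5=309
  311^6=327  311^7=26  311^8=105  311^9=37  311^10=56  311^11=66
  311^12=53  311^13=174  311^14=329  311^15=301  311^16=268  311^17=68
  311^18=328  311^19=337  311^20=13  311^21=226  311^22=192  311^23=28
  311^24=33  311^25=200  311^26=87
So 311^26 ≡ 87 (mod 347), giving x = 26.

26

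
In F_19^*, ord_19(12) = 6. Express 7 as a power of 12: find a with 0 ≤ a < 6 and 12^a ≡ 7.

Successive powers of 12 modulo 19:
  12^0=1  12^1=12  12^2=11  12^3=18  12^4=7
So 12^4 ≡ 7 (mod 19), giving a = 4.

4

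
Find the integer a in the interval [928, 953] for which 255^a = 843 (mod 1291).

Compute 255^928 mod 1291 = 824, then multiply by 255 repeatedly:
  255^928=824  255^929=978  255^930=227  255^931=1081  255^932=672
  255^933=948  255^934=323  255^935=1032  255^936=1087  255^937=911
  255^938=1216  255^939=240  255^940=523  255^941=392  255^942=553
  255^943=296  255^944=602  255^945=1172  255^946=639  255^947=279
  255^948=140  255^949=843
Found 843 at exponent 949.

949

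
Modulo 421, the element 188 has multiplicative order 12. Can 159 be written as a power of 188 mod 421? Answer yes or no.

⟨188⟩ has order 12; its elements mod 421 are {1, 20, 21, 29, 159, 188, 233, 262, 392, 400, 401, 420}.
159 is in this set.

yes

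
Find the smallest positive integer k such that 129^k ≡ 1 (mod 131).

The order of 129 must divide p − 1 = 130 = 2 · 5 · 13.
Divisors: 1, 2, 5, 10, 13, 26, 65, 130.
Check each in increasing order: 129^1 ≡ 129;  129^2 ≡ 4;  129^5 ≡ 99;  129^10 ≡ 107;  129^13 ≡ 61;  129^26 ≡ 53;  129^65 ≡ 1.
Smallest exponent giving 1 is 65.

65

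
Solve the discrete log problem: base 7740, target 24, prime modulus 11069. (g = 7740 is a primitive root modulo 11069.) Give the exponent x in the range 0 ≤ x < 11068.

9592

Baby-step giant-step with m = ceil(sqrt(11068)) = 106.
Baby table (7740^j mod 11069 for j=0..105):
  0:1  1:7740  2:2172  3:8538  4:2190  5:3961  6:8079  7:2679
  8:3223  9:7563  10:4748  11:440  12:7417  13:3746  14:4329  15:597
  16:5007  17:1611  18:5446  19:1288  20:7020  21:8148  22:5427  23:9194
  24:10028  25:892  26:8093  27:349  28:424  29:5336  30:2201  31:549
  32:9833  33:8045  34:5175  35:6858  36:5065  37:7771  38:9663  39:9456
  40:1212  41:5437  42:9111  43:9610  44:8789  45:7855  46:6752  47:3731
  48:9988  49:1224  50:9765  51:1968  52:1376  53:1862  54:42  55:4079
  56:2672  57:4388  58:3428  59:327  60:7248  61:1828  62:2538  63:7714
  64:174  65:7411  66:1582  67:2366  68:4714  69:2936  70:11052  71:1248
  72:7352  73:9820  74:7046  75:10146  76:6554  77:9802  78:554  79:4257
  80:7836  81:3589  82:6739  83:2732  84:3890  85:920  86:3433  87:5820
  88:7039  89:242  90:2419  91:5381  92:7362  93:9737  94:6628  95:6974
  96:6316  97:5136  98:3861  99:8909  100:6859  101:1736  102:9943  103:7132
  104:577  105:5173
Giant step factor: 7740^(-106) ≡ 3465 (mod 11069).
Scan 24·3465^i mod 11069 for i = 0, 1, …:
  i=0: 24   i=1: 5677   i=2: 1192   i=3: 1543
  i=4: 168   i=5: 6532   i=6: 8344   i=7: 10801
  i=8: 1176   i=9: 1448     …   i=89: 2096
  i=90: 1376
Match at i=90, j=52: x = 90·106 + 52 = 9592.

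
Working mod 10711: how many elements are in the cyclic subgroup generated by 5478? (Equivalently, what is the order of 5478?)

5355

The order of 5478 must divide p − 1 = 10710 = 2 · 3^2 · 5 · 7 · 17.
Divisors: 1, 2, 3, 5, 6, 7, 9, 10, 14, 15, 17, 18, 21, 30, 34, 35, 42, 45, 51, 63, 70, 85, 90, 102, 105, 119, 126, 153, 170, 210, 238, 255, 306, 315, 357, 510, 595, 630, 714, 765, 1071, 1190, 1530, 1785, 2142, 3570, 5355, 10710.
Check each in increasing order: 5478^1 ≡ 5478;  5478^2 ≡ 6973;  5478^3 ≡ 2668;  5478^5 ≡ 9668;  5478^6 ≡ 6120;  5478^7 ≡ 10641;  5478^9 ≡ 4596;  5478^10 ≡ 6038;  5478^14 ≡ 4900;  5478^15 ≡ 434;  5478^17 ≡ 5780;  5478^18 ≡ 1124;  5478^21 ≡ 10463;  5478^30 ≡ 6269;  5478^34 ≡ 791;  5478^35 ≡ 5854;  5478^42 ≡ 7949;  5478^45 ≡ 152;  5478^51 ≡ 9094;  5478^63 ≡ 10183;  5478^70 ≡ 4827;  5478^85 ≡ 6273;  5478^90 ≡ 1682;  5478^102 ≡ 1205;  5478^105 ≡ 1640;  5478^119 ≡ 2750;  5478^126 ≡ 298;  5478^153 ≡ 917;  5478^170 ≡ 9026;  5478^210 ≡ 1139;  5478^238 ≡ 534;  5478^255 ≡ 1752;  5478^306 ≡ 5431;  5478^315 ≡ 4246;  5478^357 ≡ 1093;  5478^510 ≡ 6158;  5478^595 ≡ 5268;  5478^630 ≡ 1903;  5478^714 ≡ 5728;  5478^765 ≡ 2839;  5478^1071 ≡ 5480;  5478^1190 ≡ 10334;  5478^1530 ≡ 5249;  5478^1785 ≡ 6210;  5478^2142 ≡ 7467;  5478^3570 ≡ 4500;  5478^5355 ≡ 1.
Smallest exponent giving 1 is 5355.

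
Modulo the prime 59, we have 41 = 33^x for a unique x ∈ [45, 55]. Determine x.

52

Compute 33^45 mod 59 = 42, then multiply by 33 repeatedly:
  33^45=42  33^46=29  33^47=13  33^48=16  33^49=56
  33^50=19  33^51=37  33^52=41
Found 41 at exponent 52.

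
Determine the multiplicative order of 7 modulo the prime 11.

The order of 7 must divide p − 1 = 10 = 2 · 5.
Divisors: 1, 2, 5, 10.
Check each in increasing order: 7^1 ≡ 7;  7^2 ≡ 5;  7^5 ≡ 10;  7^10 ≡ 1.
Smallest exponent giving 1 is 10.

10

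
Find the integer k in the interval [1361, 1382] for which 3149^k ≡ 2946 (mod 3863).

Compute 3149^1361 mod 3863 = 1002, then multiply by 3149 repeatedly:
  3149^1361=1002  3149^1362=3090  3149^1363=3376  3149^1364=48  3149^1365=495
  3149^1366=1966  3149^1367=2408  3149^1368=3586  3149^1369=765  3149^1370=2336
  3149^1371=912  3149^1372=1679  3149^1373=2587  3149^1374=3259  3149^1375=2463
  3149^1376=2946
Found 2946 at exponent 1376.

1376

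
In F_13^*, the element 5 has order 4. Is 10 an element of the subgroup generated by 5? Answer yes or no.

⟨5⟩ has order 4; its elements mod 13 are {1, 5, 8, 12}.
10 is not in this set.

no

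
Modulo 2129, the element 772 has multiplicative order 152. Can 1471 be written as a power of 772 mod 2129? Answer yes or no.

1471 ∈ ⟨772⟩ iff 1471^152 ≡ 1 (mod 2129), since |⟨772⟩| = 152.
1471^152 mod 2129 = 1.
Since 1 = 1, 1471 lies in the subgroup.

yes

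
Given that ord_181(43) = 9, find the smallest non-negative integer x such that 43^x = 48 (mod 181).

3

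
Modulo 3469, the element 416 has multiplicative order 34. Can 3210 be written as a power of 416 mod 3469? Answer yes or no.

no

3210 ∈ ⟨416⟩ iff 3210^34 ≡ 1 (mod 3469), since |⟨416⟩| = 34.
3210^34 mod 3469 = 2304.
Since 2304 ≠ 1, 3210 does not lie in the subgroup.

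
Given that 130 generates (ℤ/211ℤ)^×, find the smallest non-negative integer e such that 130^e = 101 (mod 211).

100

Baby-step giant-step with m = ceil(sqrt(210)) = 15.
Baby table (130^j mod 211 for j=0..14):
  0:1  1:130  2:20  3:68  4:189  5:94  6:193  7:192
  8:62  9:42  10:185  11:207  12:113  13:131  14:150
Giant step factor: 130^(-15) ≡ 12 (mod 211).
Scan 101·12^i mod 211 for i = 0, 1, …:
  i=0: 101   i=1: 157   i=2: 196   i=3: 31
  i=4: 161   i=5: 33   i=6: 185
Match at i=6, j=10: e = 6·15 + 10 = 100.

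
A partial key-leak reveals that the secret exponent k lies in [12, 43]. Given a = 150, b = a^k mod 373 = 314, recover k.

Compute 150^12 mod 373 = 318, then multiply by 150 repeatedly:
  150^12=318  150^13=329  150^14=114  150^15=315  150^16=252
  150^17=127  150^18=27  150^19=320  150^20=256  150^21=354
  150^22=134  150^23=331  150^24=41  150^25=182  150^26=71
  150^27=206  150^28=314
Found 314 at exponent 28.

28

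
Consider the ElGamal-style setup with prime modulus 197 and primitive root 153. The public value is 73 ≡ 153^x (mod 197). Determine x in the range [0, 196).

Baby-step giant-step with m = ceil(sqrt(196)) = 14.
Baby table (153^j mod 197 for j=0..13):
  0:1  1:153  2:163  3:117  4:171  5:159  6:96  7:110
  8:85  9:3  10:65  11:95  12:154  13:119
Giant step factor: 153^(-14) ≡ 19 (mod 197).
Scan 73·19^i mod 197 for i = 0, 1, …:
  i=0: 73   i=1: 8   i=2: 152   i=3: 130
  i=4: 106   i=5: 44   i=6: 48   i=7: 124
  i=8: 189   i=9: 45   i=10: 67   i=11: 91
  i=12: 153
Match at i=12, j=1: x = 12·14 + 1 = 169.

169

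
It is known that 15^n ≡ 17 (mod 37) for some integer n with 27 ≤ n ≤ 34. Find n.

31

Compute 15^27 mod 37 = 6, then multiply by 15 repeatedly:
  15^27=6  15^28=16  15^29=18  15^30=11  15^31=17
Found 17 at exponent 31.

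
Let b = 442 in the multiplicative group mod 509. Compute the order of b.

The order of 442 must divide p − 1 = 508 = 2^2 · 127.
Divisors: 1, 2, 4, 127, 254, 508.
Check each in increasing order: 442^1 ≡ 442;  442^2 ≡ 417;  442^4 ≡ 320;  442^127 ≡ 508;  442^254 ≡ 1.
Smallest exponent giving 1 is 254.

254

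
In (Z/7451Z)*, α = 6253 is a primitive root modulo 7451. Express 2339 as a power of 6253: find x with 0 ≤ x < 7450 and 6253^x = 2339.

3922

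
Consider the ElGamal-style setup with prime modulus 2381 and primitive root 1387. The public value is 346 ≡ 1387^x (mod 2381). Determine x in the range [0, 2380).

1055

Baby-step giant-step with m = ceil(sqrt(2380)) = 49.
Baby table (1387^j mod 2381 for j=0..48):
  0:1  1:1387  2:2302  3:2334  4:1479  5:1332  6:2209  7:1917
  8:1683  9:941  10:379  11:1853  12:1012  13:1235  14:1006  15:56
  16:1480  17:338  18:2130  19:1870  20:781  21:2273  22:207  23:1389
  24:314  25:2176  26:1385  27:1909  28:111  29:1573  30:755  31:1926
  32:2261  33:230  34:2337  35:878  36:1095  37:2068  38:1592  39:917
  40:425  41:1368  42:2140  43:1454  44:2372  45:1803  46:711  47:423
  48:975
Giant step factor: 1387^(-49) ≡ 1922 (mod 2381).
Scan 346·1922^i mod 2381 for i = 0, 1, …:
  i=0: 346   i=1: 713   i=2: 1311   i=3: 644
  i=4: 2029   i=5: 2041   i=6: 1295   i=7: 845
  i=8: 248   i=9: 456     …   i=20: 1714
  i=21: 1385
Match at i=21, j=26: x = 21·49 + 26 = 1055.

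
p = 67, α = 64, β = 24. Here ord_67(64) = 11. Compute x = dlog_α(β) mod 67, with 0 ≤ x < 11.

7

Successive powers of 64 modulo 67:
  64^0=1  64^1=64  64^2=9  64^3=40  64^4=14  64^5=25
  64^6=59  64^7=24
So 64^7 ≡ 24 (mod 67), giving x = 7.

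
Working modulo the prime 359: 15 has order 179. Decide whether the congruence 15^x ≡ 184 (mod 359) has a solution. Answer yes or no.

184 ∈ ⟨15⟩ iff 184^179 ≡ 1 (mod 359), since |⟨15⟩| = 179.
184^179 mod 359 = 1.
Since 1 = 1, 184 lies in the subgroup.

yes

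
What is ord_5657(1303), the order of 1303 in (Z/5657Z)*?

5656

The order of 1303 must divide p − 1 = 5656 = 2^3 · 7 · 101.
Divisors: 1, 2, 4, 7, 8, 14, 28, 56, 101, 202, 404, 707, 808, 1414, 2828, 5656.
Check each in increasing order: 1303^1 ≡ 1303;  1303^2 ≡ 709;  1303^4 ≡ 4865;  1303^7 ≡ 5396;  1303^8 ≡ 4994;  1303^14 ≡ 237;  1303^28 ≡ 5256;  1303^56 ≡ 2405;  1303^101 ≡ 4654;  1303^202 ≡ 4720;  1303^404 ≡ 1134;  1303^707 ≡ 816;  1303^808 ≡ 1817;  1303^1414 ≡ 3987;  1303^2828 ≡ 5656;  1303^5656 ≡ 1.
Smallest exponent giving 1 is 5656.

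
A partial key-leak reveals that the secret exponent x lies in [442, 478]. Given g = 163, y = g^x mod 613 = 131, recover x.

456

Compute 163^442 mod 613 = 172, then multiply by 163 repeatedly:
  163^442=172  163^443=451  163^444=566  163^445=308  163^446=551
  163^447=315  163^448=466  163^449=559  163^450=393  163^451=307
  163^452=388  163^453=105  163^454=564  163^455=595  163^456=131
Found 131 at exponent 456.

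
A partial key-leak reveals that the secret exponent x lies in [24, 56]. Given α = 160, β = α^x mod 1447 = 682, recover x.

24

Compute 160^24 mod 1447 = 682, then multiply by 160 repeatedly:
  160^24=682
Found 682 at exponent 24.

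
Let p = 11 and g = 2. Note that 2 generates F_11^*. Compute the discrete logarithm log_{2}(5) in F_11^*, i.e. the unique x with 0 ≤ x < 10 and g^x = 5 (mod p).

4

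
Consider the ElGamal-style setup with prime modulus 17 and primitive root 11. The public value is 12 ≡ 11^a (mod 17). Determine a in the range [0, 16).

Successive powers of 11 modulo 17:
  11^0=1  11^1=11  11^2=2  11^3=5  11^4=4  11^5=10
  11^6=8  11^7=3  11^8=16  11^9=6  11^10=15  11^11=12
So 11^11 ≡ 12 (mod 17), giving a = 11.

11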